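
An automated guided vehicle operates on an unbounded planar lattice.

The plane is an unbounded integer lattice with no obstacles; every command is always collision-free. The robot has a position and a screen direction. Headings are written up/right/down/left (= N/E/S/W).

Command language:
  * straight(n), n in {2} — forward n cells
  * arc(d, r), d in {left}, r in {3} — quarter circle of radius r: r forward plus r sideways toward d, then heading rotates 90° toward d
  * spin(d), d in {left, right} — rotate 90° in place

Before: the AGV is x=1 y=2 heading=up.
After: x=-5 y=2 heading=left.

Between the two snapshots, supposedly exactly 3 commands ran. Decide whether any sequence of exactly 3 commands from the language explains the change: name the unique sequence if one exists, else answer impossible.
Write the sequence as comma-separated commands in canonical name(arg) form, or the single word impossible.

key: order matters: swapping arc(left, 3) and spin(right) lands elsewhere
from: x=1 y=2 heading=up
t=1 arc(left, 3) ⇒ x=-2 y=5 heading=left
t=2 arc(left, 3) ⇒ x=-5 y=2 heading=down
t=3 spin(right) ⇒ x=-5 y=2 heading=left
no rival 3-sequence matches.

arc(left, 3), arc(left, 3), spin(right)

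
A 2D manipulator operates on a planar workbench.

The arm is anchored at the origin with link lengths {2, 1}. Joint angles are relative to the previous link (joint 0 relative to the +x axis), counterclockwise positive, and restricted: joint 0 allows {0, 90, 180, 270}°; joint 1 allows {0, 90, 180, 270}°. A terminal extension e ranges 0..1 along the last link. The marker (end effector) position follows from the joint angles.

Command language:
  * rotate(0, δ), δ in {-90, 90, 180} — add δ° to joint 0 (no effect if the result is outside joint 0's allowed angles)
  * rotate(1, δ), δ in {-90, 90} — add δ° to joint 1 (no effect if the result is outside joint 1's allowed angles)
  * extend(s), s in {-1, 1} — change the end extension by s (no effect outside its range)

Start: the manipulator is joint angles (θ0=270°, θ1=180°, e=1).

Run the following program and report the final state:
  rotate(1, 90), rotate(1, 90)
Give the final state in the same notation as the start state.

t0: joint angles (θ0=270°, θ1=180°, e=1)
1. rotate(1, 90) → joint angles (θ0=270°, θ1=270°, e=1)
2. rotate(1, 90) → joint angles (θ0=270°, θ1=0°, e=1)

joint angles (θ0=270°, θ1=0°, e=1)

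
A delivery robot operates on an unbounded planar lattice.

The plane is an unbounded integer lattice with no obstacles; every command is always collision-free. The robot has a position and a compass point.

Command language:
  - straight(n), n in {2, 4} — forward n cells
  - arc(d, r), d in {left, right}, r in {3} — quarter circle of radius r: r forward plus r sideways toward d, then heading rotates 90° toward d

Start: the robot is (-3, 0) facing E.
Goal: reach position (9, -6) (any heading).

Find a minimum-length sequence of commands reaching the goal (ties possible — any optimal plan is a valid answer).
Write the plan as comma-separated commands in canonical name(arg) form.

arc(right, 3), arc(left, 3), straight(2), straight(4)

start: (-3, 0) facing E
1. arc(right, 3) → (0, -3) facing S
2. arc(left, 3) → (3, -6) facing E
3. straight(2) → (5, -6) facing E
4. straight(4) → (9, -6) facing E
nothing shorter than 4 reaches the goal.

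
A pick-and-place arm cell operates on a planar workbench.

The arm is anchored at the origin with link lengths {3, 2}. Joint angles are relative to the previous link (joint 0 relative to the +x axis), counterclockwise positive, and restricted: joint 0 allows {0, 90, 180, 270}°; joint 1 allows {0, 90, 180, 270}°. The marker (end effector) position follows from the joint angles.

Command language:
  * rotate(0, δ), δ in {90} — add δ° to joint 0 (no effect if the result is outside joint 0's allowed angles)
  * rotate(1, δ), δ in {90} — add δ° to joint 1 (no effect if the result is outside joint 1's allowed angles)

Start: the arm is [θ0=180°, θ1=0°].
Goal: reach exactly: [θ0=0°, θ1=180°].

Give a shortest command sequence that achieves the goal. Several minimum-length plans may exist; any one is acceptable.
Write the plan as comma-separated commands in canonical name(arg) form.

from: [θ0=180°, θ1=0°]
1. rotate(1, 90) → [θ0=180°, θ1=90°]
2. rotate(1, 90) → [θ0=180°, θ1=180°]
3. rotate(0, 90) → [θ0=270°, θ1=180°]
4. rotate(0, 90) → [θ0=0°, θ1=180°]
nothing shorter than 4 reaches the goal.

rotate(1, 90), rotate(1, 90), rotate(0, 90), rotate(0, 90)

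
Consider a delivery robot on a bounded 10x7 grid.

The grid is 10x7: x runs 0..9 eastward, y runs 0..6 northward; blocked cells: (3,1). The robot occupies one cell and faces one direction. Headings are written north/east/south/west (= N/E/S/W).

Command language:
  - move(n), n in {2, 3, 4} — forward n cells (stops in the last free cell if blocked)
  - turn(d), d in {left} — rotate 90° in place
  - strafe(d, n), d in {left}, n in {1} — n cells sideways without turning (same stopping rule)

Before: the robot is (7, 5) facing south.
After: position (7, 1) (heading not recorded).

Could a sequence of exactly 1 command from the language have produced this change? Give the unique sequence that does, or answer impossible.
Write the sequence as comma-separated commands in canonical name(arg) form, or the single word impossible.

start: (7, 5) facing south
1. move(4) → (7, 1) facing south
all 5 alternatives checked — unique.

move(4)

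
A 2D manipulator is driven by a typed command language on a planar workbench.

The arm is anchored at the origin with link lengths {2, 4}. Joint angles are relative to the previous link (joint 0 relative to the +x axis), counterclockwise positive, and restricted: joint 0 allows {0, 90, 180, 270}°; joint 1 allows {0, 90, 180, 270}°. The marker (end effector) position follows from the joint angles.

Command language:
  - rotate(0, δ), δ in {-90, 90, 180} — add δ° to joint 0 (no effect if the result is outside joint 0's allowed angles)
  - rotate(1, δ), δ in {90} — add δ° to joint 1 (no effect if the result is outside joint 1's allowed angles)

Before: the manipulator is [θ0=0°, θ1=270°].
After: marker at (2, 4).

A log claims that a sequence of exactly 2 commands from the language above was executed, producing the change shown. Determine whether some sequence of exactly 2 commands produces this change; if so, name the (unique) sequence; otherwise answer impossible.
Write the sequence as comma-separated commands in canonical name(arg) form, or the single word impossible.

rotate(1, 90), rotate(1, 90)

begin: [θ0=0°, θ1=270°]
1. rotate(1, 90) → [θ0=0°, θ1=0°]
2. rotate(1, 90) → [θ0=0°, θ1=90°]
all 16 alternatives checked — unique.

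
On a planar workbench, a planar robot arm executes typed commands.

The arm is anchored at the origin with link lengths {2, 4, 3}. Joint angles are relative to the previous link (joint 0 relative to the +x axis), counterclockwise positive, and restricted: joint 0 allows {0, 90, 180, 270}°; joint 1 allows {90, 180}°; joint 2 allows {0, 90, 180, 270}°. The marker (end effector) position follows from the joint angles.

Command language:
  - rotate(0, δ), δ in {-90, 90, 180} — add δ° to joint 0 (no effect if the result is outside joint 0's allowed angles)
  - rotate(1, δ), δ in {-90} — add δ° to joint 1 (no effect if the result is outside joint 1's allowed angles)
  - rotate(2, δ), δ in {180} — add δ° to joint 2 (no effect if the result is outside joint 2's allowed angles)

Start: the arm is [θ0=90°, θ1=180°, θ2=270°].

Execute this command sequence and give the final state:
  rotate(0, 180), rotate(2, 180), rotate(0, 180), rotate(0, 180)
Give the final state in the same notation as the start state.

[θ0=270°, θ1=180°, θ2=90°]

initial: [θ0=90°, θ1=180°, θ2=270°]
step 1 (rotate(0, 180)): [θ0=270°, θ1=180°, θ2=270°]
step 2 (rotate(2, 180)): [θ0=270°, θ1=180°, θ2=90°]
step 3 (rotate(0, 180)): [θ0=90°, θ1=180°, θ2=90°]
step 4 (rotate(0, 180)): [θ0=270°, θ1=180°, θ2=90°]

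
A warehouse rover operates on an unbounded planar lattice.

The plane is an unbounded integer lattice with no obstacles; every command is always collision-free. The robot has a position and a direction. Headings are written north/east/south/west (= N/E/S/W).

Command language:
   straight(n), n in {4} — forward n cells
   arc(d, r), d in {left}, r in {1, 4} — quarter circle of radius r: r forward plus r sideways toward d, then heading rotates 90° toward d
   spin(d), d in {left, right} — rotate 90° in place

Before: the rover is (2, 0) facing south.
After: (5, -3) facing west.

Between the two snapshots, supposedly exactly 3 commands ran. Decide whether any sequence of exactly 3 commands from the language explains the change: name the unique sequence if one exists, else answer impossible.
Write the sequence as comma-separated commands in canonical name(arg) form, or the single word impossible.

arc(left, 4), spin(left), arc(left, 1)

key: order matters: swapping arc(left, 4) and arc(left, 1) lands elsewhere
initial: (2, 0) facing south
1. arc(left, 4) → (6, -4) facing east
2. spin(left) → (6, -4) facing north
3. arc(left, 1) → (5, -3) facing west
no other 3-command option fits: unique.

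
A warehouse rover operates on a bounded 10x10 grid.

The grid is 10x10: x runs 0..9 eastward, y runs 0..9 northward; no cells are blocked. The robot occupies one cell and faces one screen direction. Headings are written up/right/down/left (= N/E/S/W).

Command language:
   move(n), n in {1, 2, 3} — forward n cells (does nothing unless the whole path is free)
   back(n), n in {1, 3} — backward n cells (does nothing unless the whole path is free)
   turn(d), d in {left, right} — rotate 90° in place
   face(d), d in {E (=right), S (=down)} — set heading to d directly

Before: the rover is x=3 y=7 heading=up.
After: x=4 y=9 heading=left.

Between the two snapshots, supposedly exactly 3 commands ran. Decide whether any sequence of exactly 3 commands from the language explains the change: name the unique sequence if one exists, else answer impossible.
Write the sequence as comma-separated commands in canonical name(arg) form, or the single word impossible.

move(2), turn(left), back(1)

key: order matters: swapping move(2) and back(1) lands elsewhere
from: x=3 y=7 heading=up
[1] after move(2): x=3 y=9 heading=up
[2] after turn(left): x=3 y=9 heading=left
[3] after back(1): x=4 y=9 heading=left
all 729 alternatives checked — unique.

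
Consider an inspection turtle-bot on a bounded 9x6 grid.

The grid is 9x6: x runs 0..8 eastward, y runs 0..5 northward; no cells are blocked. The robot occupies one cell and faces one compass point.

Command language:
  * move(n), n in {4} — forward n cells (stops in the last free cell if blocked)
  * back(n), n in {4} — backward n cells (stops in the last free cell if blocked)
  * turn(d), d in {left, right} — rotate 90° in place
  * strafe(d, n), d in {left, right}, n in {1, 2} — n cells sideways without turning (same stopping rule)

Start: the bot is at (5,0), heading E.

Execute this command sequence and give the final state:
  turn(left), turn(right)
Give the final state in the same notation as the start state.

at (5,0), heading E

initial: at (5,0), heading E
t=1 turn(left) ⇒ at (5,0), heading N
t=2 turn(right) ⇒ at (5,0), heading E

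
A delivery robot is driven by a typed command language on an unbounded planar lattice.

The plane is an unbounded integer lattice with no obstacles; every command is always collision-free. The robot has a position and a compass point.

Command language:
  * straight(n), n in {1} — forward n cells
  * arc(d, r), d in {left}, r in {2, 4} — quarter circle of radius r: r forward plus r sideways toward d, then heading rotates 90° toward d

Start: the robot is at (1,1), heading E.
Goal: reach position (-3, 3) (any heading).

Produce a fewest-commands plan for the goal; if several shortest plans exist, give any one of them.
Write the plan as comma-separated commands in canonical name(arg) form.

from: at (1,1), heading E
1. arc(left, 2) → at (3,3), heading N
2. arc(left, 2) → at (1,5), heading W
3. straight(1) → at (0,5), heading W
4. straight(1) → at (-1,5), heading W
5. arc(left, 2) → at (-3,3), heading S
minimal: 5 command(s), checked below 5.

arc(left, 2), arc(left, 2), straight(1), straight(1), arc(left, 2)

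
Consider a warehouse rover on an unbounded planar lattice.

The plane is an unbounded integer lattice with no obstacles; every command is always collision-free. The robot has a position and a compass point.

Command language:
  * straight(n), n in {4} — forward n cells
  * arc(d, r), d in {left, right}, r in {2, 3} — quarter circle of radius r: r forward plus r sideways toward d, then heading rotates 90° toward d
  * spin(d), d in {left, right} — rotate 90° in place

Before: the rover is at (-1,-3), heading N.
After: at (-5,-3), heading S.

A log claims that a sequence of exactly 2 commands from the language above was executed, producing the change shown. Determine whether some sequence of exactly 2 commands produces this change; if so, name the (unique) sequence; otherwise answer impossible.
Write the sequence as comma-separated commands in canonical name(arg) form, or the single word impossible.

key: position moved to (-5,-3) AND the heading swung to S — translation plus rotation needed
begin: at (-1,-3), heading N
[1] after arc(left, 2): at (-3,-1), heading W
[2] after arc(left, 2): at (-5,-3), heading S
all 49 alternatives checked — unique.

arc(left, 2), arc(left, 2)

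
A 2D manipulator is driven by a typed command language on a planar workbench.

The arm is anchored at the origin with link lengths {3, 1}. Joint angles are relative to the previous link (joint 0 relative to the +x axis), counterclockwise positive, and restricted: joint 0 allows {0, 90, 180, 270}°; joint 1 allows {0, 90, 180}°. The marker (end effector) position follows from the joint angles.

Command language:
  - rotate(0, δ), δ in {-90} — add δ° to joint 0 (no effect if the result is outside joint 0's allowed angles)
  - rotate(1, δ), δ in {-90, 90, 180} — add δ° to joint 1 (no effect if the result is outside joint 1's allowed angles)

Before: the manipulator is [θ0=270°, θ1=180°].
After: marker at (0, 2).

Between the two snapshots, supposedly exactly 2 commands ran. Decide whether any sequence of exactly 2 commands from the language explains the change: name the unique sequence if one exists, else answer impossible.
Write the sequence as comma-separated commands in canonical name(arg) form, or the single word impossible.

rotate(0, -90), rotate(0, -90)

initial: [θ0=270°, θ1=180°]
t=1 rotate(0, -90) ⇒ [θ0=180°, θ1=180°]
t=2 rotate(0, -90) ⇒ [θ0=90°, θ1=180°]
no rival 2-sequence matches.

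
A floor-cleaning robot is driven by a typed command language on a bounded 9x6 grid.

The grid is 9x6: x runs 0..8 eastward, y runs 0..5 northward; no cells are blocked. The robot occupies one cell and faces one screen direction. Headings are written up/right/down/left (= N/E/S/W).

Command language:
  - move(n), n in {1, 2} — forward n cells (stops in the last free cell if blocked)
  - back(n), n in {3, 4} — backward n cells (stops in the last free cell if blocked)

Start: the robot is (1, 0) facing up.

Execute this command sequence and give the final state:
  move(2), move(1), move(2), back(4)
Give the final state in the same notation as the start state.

(1, 1) facing up

start: (1, 0) facing up
t=1 move(2) ⇒ (1, 2) facing up
t=2 move(1) ⇒ (1, 3) facing up
t=3 move(2) ⇒ (1, 5) facing up
t=4 back(4) ⇒ (1, 1) facing up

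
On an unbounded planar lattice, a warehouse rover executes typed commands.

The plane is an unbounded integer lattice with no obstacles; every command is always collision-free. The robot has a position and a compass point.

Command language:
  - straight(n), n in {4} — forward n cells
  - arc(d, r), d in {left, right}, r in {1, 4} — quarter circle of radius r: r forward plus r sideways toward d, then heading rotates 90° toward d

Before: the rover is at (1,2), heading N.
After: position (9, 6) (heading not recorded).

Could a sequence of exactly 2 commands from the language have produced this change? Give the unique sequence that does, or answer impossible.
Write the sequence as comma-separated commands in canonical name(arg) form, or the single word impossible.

key: order matters: swapping arc(right, 4) and straight(4) lands elsewhere
from: at (1,2), heading N
step 1 (arc(right, 4)): at (5,6), heading E
step 2 (straight(4)): at (9,6), heading E
all 25 alternatives checked — unique.

arc(right, 4), straight(4)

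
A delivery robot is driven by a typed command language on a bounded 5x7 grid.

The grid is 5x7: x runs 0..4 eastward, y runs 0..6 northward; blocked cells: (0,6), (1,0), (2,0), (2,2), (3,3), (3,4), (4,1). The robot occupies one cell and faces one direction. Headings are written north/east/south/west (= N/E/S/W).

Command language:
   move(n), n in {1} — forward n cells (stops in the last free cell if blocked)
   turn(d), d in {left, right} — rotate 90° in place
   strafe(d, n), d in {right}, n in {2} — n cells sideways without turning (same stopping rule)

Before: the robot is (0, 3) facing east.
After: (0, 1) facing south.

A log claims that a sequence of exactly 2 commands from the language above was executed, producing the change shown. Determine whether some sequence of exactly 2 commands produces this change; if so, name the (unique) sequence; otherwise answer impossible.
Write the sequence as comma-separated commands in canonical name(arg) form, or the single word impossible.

key: position moved to (0,1) AND the heading swung to S — translation plus rotation needed
begin: (0, 3) facing east
1. strafe(right, 2) → (0, 1) facing east
2. turn(right) → (0, 1) facing south
uniquely the one of 16 2-step routes that fits.

strafe(right, 2), turn(right)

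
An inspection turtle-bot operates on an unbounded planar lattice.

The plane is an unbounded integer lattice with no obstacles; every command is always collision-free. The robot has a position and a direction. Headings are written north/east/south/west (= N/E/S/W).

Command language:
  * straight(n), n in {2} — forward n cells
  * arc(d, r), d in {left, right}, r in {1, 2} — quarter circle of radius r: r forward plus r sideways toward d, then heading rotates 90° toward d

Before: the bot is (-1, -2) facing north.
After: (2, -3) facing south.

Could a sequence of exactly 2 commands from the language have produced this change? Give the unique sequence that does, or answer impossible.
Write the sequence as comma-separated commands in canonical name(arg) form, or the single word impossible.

key: order matters: swapping arc(right, 1) and arc(right, 2) lands elsewhere
begin: (-1, -2) facing north
step 1 (arc(right, 1)): (0, -1) facing east
step 2 (arc(right, 2)): (2, -3) facing south
uniquely the one of 25 2-step routes that fits.

arc(right, 1), arc(right, 2)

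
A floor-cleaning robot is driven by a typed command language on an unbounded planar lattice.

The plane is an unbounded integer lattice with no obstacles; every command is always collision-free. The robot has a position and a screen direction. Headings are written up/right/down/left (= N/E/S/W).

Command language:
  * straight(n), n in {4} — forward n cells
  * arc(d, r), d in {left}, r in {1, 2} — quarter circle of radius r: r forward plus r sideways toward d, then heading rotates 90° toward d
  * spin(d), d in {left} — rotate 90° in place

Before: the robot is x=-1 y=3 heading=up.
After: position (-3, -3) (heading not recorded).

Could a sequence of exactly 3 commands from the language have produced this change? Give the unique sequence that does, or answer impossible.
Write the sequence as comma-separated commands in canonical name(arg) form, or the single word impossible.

spin(left), arc(left, 2), straight(4)

key: order matters: swapping spin(left) and straight(4) lands elsewhere
start: x=-1 y=3 heading=up
[1] after spin(left): x=-1 y=3 heading=left
[2] after arc(left, 2): x=-3 y=1 heading=down
[3] after straight(4): x=-3 y=-3 heading=down
no other 3-command option fits: unique.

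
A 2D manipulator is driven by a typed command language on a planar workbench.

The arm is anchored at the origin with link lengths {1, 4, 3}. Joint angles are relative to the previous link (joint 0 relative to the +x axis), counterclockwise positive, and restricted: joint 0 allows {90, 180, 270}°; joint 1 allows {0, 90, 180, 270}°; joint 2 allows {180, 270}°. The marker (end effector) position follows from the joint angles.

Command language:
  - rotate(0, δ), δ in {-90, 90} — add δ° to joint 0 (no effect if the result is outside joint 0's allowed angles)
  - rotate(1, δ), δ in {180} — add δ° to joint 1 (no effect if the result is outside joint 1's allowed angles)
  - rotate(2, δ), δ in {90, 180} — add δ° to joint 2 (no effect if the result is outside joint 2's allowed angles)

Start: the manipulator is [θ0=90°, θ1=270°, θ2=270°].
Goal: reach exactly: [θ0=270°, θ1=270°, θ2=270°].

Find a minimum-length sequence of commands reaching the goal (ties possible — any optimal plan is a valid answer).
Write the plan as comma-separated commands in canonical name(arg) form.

start: [θ0=90°, θ1=270°, θ2=270°]
[1] after rotate(0, 90): [θ0=180°, θ1=270°, θ2=270°]
[2] after rotate(0, 90): [θ0=270°, θ1=270°, θ2=270°]
nothing shorter than 2 reaches the goal.

rotate(0, 90), rotate(0, 90)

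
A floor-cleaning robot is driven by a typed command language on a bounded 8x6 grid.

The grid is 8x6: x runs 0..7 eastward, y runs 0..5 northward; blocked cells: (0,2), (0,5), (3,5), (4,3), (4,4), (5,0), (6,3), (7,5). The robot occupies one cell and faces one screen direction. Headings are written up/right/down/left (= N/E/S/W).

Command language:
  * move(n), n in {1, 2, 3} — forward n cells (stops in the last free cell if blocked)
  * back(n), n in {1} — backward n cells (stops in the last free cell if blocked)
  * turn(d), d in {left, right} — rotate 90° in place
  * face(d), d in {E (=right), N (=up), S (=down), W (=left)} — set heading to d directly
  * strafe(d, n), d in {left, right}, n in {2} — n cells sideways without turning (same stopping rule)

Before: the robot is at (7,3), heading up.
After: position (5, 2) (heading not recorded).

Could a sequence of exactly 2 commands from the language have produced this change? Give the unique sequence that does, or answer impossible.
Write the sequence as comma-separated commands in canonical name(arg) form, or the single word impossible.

back(1), strafe(left, 2)

key: order matters: swapping back(1) and strafe(left, 2) lands elsewhere
t0: at (7,3), heading up
[1] after back(1): at (7,2), heading up
[2] after strafe(left, 2): at (5,2), heading up
no rival 2-sequence matches.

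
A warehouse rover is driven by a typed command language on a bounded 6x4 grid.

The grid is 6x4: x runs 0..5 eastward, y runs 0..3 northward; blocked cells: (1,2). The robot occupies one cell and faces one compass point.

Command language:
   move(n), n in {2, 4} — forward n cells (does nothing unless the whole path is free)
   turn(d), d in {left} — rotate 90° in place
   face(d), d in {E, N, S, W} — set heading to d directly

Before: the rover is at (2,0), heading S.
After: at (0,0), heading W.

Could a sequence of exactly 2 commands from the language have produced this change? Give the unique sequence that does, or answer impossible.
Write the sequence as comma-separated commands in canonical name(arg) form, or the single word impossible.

key: running move(2) before face(W) would end elsewhere — order is forced
initial: at (2,0), heading S
1. face(W) → at (2,0), heading W
2. move(2) → at (0,0), heading W
no rival 2-sequence matches.

face(W), move(2)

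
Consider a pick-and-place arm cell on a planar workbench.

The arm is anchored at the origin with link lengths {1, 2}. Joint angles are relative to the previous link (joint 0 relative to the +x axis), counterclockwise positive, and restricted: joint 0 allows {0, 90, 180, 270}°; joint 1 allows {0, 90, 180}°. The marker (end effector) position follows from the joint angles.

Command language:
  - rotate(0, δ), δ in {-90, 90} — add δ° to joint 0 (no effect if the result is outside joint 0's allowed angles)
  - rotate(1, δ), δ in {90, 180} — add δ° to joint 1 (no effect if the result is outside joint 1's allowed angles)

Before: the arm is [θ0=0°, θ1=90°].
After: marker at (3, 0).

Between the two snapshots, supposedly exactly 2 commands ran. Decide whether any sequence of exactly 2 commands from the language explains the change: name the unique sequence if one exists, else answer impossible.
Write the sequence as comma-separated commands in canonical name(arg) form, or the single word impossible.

rotate(1, 90), rotate(1, 180)

key: running rotate(1, 180) before rotate(1, 90) would end elsewhere — order is forced
from: [θ0=0°, θ1=90°]
t=1 rotate(1, 90) ⇒ [θ0=0°, θ1=180°]
t=2 rotate(1, 180) ⇒ [θ0=0°, θ1=0°]
no rival 2-sequence matches.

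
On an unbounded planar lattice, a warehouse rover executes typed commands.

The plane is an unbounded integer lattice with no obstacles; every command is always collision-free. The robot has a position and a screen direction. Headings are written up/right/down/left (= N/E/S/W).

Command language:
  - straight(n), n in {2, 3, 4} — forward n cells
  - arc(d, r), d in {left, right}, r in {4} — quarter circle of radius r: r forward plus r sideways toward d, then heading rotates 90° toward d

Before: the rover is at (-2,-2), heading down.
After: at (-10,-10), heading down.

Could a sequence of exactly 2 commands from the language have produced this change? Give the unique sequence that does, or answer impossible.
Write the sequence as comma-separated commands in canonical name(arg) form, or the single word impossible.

key: heading stays S — rotations cancel among the 2 commands
t0: at (-2,-2), heading down
step 1 (arc(right, 4)): at (-6,-6), heading left
step 2 (arc(left, 4)): at (-10,-10), heading down
no other 2-command option fits: unique.

arc(right, 4), arc(left, 4)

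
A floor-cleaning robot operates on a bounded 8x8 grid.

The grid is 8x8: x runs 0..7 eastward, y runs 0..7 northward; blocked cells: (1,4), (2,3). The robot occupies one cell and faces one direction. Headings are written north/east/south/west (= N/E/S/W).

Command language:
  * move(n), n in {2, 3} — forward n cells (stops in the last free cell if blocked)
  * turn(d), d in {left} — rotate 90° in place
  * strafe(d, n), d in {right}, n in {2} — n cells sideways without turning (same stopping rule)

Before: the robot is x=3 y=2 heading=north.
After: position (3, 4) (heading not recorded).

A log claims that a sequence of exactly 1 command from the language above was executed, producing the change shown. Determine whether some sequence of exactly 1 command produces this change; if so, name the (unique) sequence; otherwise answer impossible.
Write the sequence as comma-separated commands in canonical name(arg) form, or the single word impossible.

from: x=3 y=2 heading=north
step 1 (move(2)): x=3 y=4 heading=north
all 4 alternatives checked — unique.

move(2)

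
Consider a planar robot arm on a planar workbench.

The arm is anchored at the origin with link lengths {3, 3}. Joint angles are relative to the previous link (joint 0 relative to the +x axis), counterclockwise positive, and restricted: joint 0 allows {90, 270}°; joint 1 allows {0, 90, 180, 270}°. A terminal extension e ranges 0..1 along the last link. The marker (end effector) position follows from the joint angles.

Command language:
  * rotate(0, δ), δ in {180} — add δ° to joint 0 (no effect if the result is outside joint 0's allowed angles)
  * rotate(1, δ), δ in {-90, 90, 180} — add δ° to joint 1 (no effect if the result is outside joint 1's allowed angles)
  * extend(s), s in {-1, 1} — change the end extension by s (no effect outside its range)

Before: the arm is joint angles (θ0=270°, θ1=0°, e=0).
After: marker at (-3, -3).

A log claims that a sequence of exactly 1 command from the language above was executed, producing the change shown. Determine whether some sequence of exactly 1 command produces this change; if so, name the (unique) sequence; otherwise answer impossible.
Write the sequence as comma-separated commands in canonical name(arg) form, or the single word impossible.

begin: joint angles (θ0=270°, θ1=0°, e=0)
1. rotate(1, -90) → joint angles (θ0=270°, θ1=270°, e=0)
uniquely the one of 6 1-step routes that fits.

rotate(1, -90)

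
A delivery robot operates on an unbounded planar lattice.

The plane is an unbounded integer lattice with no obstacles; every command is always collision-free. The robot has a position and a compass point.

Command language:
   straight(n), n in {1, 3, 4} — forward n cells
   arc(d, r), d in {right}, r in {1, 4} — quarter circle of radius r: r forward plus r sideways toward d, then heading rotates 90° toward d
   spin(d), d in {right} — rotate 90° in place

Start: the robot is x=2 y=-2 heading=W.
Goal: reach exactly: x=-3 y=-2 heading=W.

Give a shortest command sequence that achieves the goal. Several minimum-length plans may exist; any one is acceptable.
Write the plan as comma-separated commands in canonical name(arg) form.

from: x=2 y=-2 heading=W
t=1 straight(1) ⇒ x=1 y=-2 heading=W
t=2 straight(4) ⇒ x=-3 y=-2 heading=W
nothing shorter than 2 reaches the goal.

straight(1), straight(4)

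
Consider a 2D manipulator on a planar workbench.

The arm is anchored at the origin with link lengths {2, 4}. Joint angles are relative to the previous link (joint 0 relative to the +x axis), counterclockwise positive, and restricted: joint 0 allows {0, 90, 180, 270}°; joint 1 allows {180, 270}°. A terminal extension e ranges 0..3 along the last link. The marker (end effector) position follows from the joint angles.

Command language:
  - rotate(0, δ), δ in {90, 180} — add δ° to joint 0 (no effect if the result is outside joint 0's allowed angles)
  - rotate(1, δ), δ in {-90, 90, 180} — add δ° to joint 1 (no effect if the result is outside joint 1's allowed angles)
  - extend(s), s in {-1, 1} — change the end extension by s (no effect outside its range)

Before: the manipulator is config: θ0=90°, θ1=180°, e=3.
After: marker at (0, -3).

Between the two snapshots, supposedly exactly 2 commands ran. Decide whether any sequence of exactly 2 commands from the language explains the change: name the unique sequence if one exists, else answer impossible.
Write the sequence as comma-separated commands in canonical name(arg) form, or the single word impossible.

extend(-1), extend(-1)

begin: config: θ0=90°, θ1=180°, e=3
step 1 (extend(-1)): config: θ0=90°, θ1=180°, e=2
step 2 (extend(-1)): config: θ0=90°, θ1=180°, e=1
all 49 alternatives checked — unique.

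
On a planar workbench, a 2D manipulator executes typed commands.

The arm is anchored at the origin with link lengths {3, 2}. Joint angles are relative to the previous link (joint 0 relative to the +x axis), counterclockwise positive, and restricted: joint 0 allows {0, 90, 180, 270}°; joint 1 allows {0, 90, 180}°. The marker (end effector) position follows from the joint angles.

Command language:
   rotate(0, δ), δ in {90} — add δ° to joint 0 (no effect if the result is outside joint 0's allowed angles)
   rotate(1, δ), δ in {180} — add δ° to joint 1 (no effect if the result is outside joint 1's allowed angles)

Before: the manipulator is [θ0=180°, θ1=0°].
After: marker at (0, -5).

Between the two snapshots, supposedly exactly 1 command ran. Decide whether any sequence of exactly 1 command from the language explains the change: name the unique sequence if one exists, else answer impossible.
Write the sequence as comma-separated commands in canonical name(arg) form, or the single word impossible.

initial: [θ0=180°, θ1=0°]
[1] after rotate(0, 90): [θ0=270°, θ1=0°]
all 2 alternatives checked — unique.

rotate(0, 90)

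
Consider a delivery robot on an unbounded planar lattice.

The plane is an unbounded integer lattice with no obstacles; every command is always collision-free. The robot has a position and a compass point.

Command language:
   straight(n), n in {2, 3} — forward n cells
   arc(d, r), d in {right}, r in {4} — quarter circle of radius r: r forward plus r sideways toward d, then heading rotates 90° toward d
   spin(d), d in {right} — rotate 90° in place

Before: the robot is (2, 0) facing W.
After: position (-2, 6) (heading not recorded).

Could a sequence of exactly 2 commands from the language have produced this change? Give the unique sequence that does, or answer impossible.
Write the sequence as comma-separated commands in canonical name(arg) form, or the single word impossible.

key: running straight(2) before arc(right, 4) would end elsewhere — order is forced
start: (2, 0) facing W
t=1 arc(right, 4) ⇒ (-2, 4) facing N
t=2 straight(2) ⇒ (-2, 6) facing N
uniquely the one of 16 2-step routes that fits.

arc(right, 4), straight(2)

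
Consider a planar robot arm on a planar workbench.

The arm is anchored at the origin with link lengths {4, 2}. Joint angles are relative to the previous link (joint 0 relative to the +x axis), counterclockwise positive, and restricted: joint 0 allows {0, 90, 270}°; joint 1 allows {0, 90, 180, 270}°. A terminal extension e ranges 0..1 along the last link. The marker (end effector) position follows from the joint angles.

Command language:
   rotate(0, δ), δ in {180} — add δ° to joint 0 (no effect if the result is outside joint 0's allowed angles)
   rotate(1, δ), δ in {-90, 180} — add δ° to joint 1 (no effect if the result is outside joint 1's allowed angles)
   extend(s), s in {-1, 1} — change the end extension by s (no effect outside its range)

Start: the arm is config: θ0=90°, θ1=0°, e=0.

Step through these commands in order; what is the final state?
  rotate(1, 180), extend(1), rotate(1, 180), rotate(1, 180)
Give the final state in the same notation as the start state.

start: config: θ0=90°, θ1=0°, e=0
1. rotate(1, 180) → config: θ0=90°, θ1=180°, e=0
2. extend(1) → config: θ0=90°, θ1=180°, e=1
3. rotate(1, 180) → config: θ0=90°, θ1=0°, e=1
4. rotate(1, 180) → config: θ0=90°, θ1=180°, e=1

config: θ0=90°, θ1=180°, e=1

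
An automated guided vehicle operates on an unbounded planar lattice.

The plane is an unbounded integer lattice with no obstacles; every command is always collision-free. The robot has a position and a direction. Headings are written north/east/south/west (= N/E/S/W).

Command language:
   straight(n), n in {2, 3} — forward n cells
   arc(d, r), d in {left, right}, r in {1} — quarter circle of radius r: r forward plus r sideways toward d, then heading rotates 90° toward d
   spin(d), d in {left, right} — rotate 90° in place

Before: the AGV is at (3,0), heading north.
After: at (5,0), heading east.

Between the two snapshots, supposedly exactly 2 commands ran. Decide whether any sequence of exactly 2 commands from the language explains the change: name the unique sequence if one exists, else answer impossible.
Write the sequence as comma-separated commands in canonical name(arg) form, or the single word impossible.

spin(right), straight(2)

key: cell and facing (now E) both changed — the 2 commands mix motion and turning
t0: at (3,0), heading north
step 1 (spin(right)): at (3,0), heading east
step 2 (straight(2)): at (5,0), heading east
no other 2-command option fits: unique.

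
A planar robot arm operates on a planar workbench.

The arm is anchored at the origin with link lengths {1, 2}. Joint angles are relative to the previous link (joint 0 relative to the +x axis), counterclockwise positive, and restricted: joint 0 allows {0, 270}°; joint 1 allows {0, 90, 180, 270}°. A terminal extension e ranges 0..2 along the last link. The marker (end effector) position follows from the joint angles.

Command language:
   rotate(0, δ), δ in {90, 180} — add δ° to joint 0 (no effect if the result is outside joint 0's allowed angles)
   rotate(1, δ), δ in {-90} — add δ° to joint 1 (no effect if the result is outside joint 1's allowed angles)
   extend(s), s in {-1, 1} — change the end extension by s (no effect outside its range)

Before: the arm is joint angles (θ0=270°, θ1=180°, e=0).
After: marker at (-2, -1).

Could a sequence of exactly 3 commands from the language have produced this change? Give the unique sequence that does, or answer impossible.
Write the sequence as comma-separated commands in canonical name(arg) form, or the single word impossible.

rotate(1, -90), rotate(1, -90), rotate(1, -90)

initial: joint angles (θ0=270°, θ1=180°, e=0)
t=1 rotate(1, -90) ⇒ joint angles (θ0=270°, θ1=90°, e=0)
t=2 rotate(1, -90) ⇒ joint angles (θ0=270°, θ1=0°, e=0)
t=3 rotate(1, -90) ⇒ joint angles (θ0=270°, θ1=270°, e=0)
all 125 alternatives checked — unique.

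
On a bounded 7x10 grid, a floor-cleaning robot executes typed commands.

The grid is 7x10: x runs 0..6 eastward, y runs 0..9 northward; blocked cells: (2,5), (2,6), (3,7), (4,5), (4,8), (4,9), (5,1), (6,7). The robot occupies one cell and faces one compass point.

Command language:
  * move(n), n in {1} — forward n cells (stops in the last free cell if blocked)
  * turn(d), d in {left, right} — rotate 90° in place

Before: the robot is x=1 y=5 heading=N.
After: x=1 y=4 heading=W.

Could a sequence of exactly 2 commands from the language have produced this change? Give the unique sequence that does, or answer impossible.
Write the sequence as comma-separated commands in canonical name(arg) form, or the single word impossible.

impossible

no 2-step route produces this change.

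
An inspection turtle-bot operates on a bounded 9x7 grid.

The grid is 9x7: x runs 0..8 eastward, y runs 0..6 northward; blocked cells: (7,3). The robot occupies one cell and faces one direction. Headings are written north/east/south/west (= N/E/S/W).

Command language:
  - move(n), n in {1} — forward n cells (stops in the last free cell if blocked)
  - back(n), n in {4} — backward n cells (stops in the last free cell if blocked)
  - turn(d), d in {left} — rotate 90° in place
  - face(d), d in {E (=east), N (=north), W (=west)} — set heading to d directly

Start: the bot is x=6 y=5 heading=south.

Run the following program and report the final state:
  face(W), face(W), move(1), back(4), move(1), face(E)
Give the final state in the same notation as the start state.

from: x=6 y=5 heading=south
[1] after face(W): x=6 y=5 heading=west
[2] after face(W): x=6 y=5 heading=west
[3] after move(1): x=5 y=5 heading=west
[4] after back(4): x=8 y=5 heading=west
[5] after move(1): x=7 y=5 heading=west
[6] after face(E): x=7 y=5 heading=east

x=7 y=5 heading=east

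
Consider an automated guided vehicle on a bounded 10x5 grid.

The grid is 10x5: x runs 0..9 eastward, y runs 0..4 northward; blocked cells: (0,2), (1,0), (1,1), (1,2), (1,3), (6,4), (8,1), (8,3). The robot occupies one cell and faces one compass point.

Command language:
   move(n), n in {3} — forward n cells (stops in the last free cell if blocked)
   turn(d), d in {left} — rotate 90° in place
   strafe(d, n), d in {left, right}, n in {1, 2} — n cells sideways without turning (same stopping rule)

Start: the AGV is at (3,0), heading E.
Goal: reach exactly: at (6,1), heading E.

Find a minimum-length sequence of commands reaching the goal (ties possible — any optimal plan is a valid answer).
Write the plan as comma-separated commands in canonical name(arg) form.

move(3), strafe(left, 1)

start: at (3,0), heading E
[1] after move(3): at (6,0), heading E
[2] after strafe(left, 1): at (6,1), heading E
no 1-step plan works, so 2 is optimal.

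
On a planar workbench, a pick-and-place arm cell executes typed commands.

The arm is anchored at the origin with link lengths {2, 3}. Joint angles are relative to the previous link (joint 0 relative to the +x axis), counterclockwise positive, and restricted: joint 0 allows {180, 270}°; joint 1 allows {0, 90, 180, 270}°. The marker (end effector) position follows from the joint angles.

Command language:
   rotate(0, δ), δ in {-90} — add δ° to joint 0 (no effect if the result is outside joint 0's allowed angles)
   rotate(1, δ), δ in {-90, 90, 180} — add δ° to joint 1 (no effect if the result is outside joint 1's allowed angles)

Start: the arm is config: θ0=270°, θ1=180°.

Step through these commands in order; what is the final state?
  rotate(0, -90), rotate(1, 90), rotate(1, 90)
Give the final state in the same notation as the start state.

begin: config: θ0=270°, θ1=180°
step 1 (rotate(0, -90)): config: θ0=180°, θ1=180°
step 2 (rotate(1, 90)): config: θ0=180°, θ1=270°
step 3 (rotate(1, 90)): config: θ0=180°, θ1=0°

config: θ0=180°, θ1=0°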